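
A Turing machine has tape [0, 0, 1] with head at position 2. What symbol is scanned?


Tape: [0, 0, 1]
Positions: 0 1 2
Values:    0 0 1
Head at position 2
tape[2] = 1

1


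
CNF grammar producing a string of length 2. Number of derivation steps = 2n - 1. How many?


Chomsky Normal Form derivation:
String length n = 2
Each step either:
  - Splits a nonterminal into two (n-1 such steps)
  - Converts a nonterminal to terminal (n such steps)
Total = (n-1) + n = 2n - 1
= 2(2) - 1
= 4 - 1
= 3

3


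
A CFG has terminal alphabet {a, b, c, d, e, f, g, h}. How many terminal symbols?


Terminal symbols: a, b, c, d, e, f, g, h
Counting each: a (#1), b (#2), c (#3), d (#4), e (#5), f (#6), g (#7), h (#8)
Total = 8

8


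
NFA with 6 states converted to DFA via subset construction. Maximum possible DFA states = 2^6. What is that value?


NFA has 6 states
Subset construction: each DFA state = subset of NFA states
Maximum subsets = 2^6
2^6 = 64

64


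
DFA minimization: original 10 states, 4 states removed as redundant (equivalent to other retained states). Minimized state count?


Original DFA: 10 states
Redundant states removed: 4
Minimized states = original - removed
= 10 - 4
= 6

6


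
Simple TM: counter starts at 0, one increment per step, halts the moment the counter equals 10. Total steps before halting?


Counter starts at 0. Counting sequence:
  Step 1: counter = 1
  Step 2: counter = 2
  Step 3: counter = 3
  Step 4: counter = 4
  Step 5: counter = 5
  Step 6: counter = 6
  ...
  Step 10: counter = 10
Counter reached 10 -> halt
Total steps = 10

10


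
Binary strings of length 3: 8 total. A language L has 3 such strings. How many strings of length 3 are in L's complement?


Alphabet: {0,1}
String length: 3
Total strings of length 3 = 2^3 = 8
Strings in L = 3
Complement = total - |L|
= 8 - 3
= 5

5


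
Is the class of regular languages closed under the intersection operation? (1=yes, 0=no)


Regular languages are closed under:
- Union (DFA product construction)
- Intersection (DFA product construction)
- Complement (swap accept/reject states)
- Concatenation (NFA construction)
- Kleene star (NFA construction)
intersection is in this list
Therefore: closed

1


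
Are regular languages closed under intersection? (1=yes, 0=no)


Regular languages are closed under all standard operations:
- Union: Yes (product construction)
- Intersection: Yes (product construction)
- Complement: Yes (swap accept/reject)
- Concatenation: Yes (NFA construction)
Operation: intersection -> Closed

1


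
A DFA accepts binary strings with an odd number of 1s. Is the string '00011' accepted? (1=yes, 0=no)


DFA has 2 states: q_even (start, accept=no) and q_odd
Processing string '00011' character by character:
  Position 0: read '0', 1-count=0 -> q_even (no change)
  Position 1: read '0', 1-count=0 -> q_even (no change)
  Position 2: read '0', 1-count=0 -> q_even (no change)
  Position 3: read '1', 1-count=1 -> q_odd
  Position 4: read '1', 1-count=2 -> q_even
Final state: q_even, total 1s = 2 (even); the DFA requires an odd count -> reject

0


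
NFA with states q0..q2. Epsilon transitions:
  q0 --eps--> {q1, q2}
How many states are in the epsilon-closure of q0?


Starting from q0
Initialize closure = {q0}
Follow epsilon from q0 -> add q1
Follow epsilon from q0 -> add q2
Final closure: {q0, q1, q2}
Size = 3

3


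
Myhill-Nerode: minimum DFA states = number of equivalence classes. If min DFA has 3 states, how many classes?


Myhill-Nerode theorem:
Number of equivalence classes = number of states in minimal DFA
Minimal DFA states = 3
Therefore equivalence classes = 3

3


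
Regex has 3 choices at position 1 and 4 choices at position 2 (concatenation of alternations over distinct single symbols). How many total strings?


First group: 3 alternatives
Second group: 4 alternatives
Concatenation: each choice from group 1 pairs with each from group 2
Total = 3 x 4 = 12

12


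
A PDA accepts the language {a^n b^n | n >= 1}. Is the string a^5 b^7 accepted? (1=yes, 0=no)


Language requires equal numbers of a's and b's
PDA pushes for each 'a', pops for each 'b'
Number of a's = 5
Number of b's = 7
5 != 7 -> Reject

0


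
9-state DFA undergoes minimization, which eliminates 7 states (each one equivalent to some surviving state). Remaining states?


Original DFA: 9 states
Redundant states removed: 7
Minimized states = original - removed
= 9 - 7
= 2

2


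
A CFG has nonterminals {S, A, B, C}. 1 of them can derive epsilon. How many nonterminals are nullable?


Nonterminals: {S, A, B, C}
A nonterminal is nullable if it can derive epsilon
Counting nullable nonterminals: 1
Total nullable = 1

1


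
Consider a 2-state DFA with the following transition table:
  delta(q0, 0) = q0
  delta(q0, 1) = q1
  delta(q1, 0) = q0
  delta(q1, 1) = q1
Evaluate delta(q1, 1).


Looking up transition function:
delta(q1, 1) in the table
Row: q1, Column: 1
Result: q1

q1


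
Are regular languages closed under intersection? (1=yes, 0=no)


Regular languages are closed under:
- Union (DFA product construction)
- Intersection (DFA product construction)
- Complement (swap accept/reject states)
- Concatenation (NFA construction)
- Kleene star (NFA construction)
intersection is in this list
Therefore: closed

1


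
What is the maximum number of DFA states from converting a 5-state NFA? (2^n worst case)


NFA has 5 states
Subset construction: each DFA state = subset of NFA states
Maximum subsets = 2^5
2^5 = 32

32


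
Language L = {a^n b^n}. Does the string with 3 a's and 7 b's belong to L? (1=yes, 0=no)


Language requires equal numbers of a's and b's
PDA pushes for each 'a', pops for each 'b'
Number of a's = 3
Number of b's = 7
3 != 7 -> Reject

0


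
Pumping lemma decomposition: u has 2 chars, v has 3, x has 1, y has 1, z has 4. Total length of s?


|s| = |u| + |v| + |x| + |y| + |z|
= 2 + 3 + 1 + 1 + 4
= 5 + 1 + 5
= 6 + 5
= 11

11


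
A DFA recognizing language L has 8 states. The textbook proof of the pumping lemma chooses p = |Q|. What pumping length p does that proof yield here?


Pumping lemma for regular languages (standard proof):
Take p = |Q|, the number of DFA states.
Any string of length >= |Q| passes through |Q|+1 states while reading its first |Q| symbols,
so by pigeonhole some state repeats, giving the loop that can be pumped.
Here |Q| = 8
Therefore the proof uses p = 8

8


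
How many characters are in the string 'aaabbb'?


String: 'aaabbb'
Counting characters:
  'a' appears 3 time(s)
  'b' appears 3 time(s)
Total length = 3 + 3 = 6

6


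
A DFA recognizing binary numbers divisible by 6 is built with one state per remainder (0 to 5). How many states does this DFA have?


Divisibility by 6 is tracked via the remainder mod 6: 0, 1, ..., 5
The construction assigns one state to each remainder
Number of remainders = 6

6


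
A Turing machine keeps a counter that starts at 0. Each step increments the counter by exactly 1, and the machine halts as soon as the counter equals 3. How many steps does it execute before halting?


Counter starts at 0. Counting sequence:
  Step 1: counter = 1
  Step 2: counter = 2
  Step 3: counter = 3
Counter reached 3 -> halt
Total steps = 3

3


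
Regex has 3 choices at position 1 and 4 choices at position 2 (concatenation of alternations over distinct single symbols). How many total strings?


First group: 3 alternatives
Second group: 4 alternatives
Concatenation: each choice from group 1 pairs with each from group 2
Total = 3 x 4 = 12

12


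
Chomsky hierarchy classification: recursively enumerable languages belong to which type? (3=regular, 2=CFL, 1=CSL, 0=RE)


Chomsky hierarchy levels:
  Type 3: Regular (DFA/NFA/regex)
  Type 2: Context-free (PDA)
  Type 1: Context-sensitive
  Type 0: Recursively enumerable (TM)
'recursively enumerable' corresponds to Type 0

0


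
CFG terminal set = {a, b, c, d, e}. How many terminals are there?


Terminal symbols: a, b, c, d, e
Counting each: a (#1), b (#2), c (#3), d (#4), e (#5)
Total = 5

5


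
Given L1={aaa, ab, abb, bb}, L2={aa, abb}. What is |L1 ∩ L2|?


L1 = {aaa, ab, abb, bb}
L2 = {aa, abb}
Checking each string in L1 against L2:
  'aaa': in L2? No
  'ab': in L2? No
  'abb': in L2? Yes
  'bb': in L2? No
Intersection = {abb}
|L1 ∩ L2| = 1

1


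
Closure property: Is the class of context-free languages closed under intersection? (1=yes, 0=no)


CFL closure properties:
  Closed under: union, concatenation, Kleene star
  NOT closed under: intersection, complement
Operation 'intersection' is in not-closed list -> No (not closed)

0


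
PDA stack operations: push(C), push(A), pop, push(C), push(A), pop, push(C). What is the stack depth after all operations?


Tracing stack operations:
  push(C) -> stack = [C], depth=1
  push(A) -> stack = [C,A], depth=2
  pop -> removed A, stack = [C], depth=1
  push(C) -> stack = [C,C], depth=2
  push(A) -> stack = [C,C,A], depth=3
  pop -> removed A, stack = [C,C], depth=2
  push(C) -> stack = [C,C,C], depth=3
Final depth = 3

3


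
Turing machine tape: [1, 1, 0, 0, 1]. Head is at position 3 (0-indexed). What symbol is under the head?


Tape: [1, 1, 0, 0, 1]
Positions: 0 1 2 3 4
Values:    1 1 0 0 1
Head at position 3
tape[3] = 0

0


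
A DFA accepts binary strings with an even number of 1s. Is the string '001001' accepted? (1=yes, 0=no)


DFA has 2 states: q_even (start, accept=yes) and q_odd
Processing string '001001' character by character:
  Position 0: read '0', 1-count=0 -> q_even (no change)
  Position 1: read '0', 1-count=0 -> q_even (no change)
  Position 2: read '1', 1-count=1 -> q_odd
  Position 3: read '0', 1-count=1 -> q_odd (no change)
  Position 4: read '0', 1-count=1 -> q_odd (no change)
  Position 5: read '1', 1-count=2 -> q_even
Final state: q_even, total 1s = 2 (even); the DFA requires an even count -> accept

1


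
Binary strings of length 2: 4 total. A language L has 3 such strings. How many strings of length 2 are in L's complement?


Alphabet: {0,1}
String length: 2
Total strings of length 2 = 2^2 = 4
Strings in L = 3
Complement = total - |L|
= 4 - 3
= 1

1


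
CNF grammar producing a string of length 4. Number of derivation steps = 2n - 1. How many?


Chomsky Normal Form derivation:
String length n = 4
Each step either:
  - Splits a nonterminal into two (n-1 such steps)
  - Converts a nonterminal to terminal (n such steps)
Total = (n-1) + n = 2n - 1
= 2(4) - 1
= 8 - 1
= 7

7


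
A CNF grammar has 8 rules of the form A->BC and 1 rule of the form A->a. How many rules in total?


CNF allows two rule forms:
  A -> BC (binary): 8 rules
  A -> a (terminal): 1 rule
Total = 8 + 1 = 9

9


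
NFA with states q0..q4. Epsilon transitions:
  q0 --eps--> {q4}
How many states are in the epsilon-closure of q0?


Starting from q0
Initialize closure = {q0}
Follow epsilon from q0 -> add q4
Final closure: {q0, q4}
Size = 2

2


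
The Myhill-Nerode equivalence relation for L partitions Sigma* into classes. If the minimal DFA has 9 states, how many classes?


Myhill-Nerode theorem:
Number of equivalence classes = number of states in minimal DFA
Minimal DFA states = 9
Therefore equivalence classes = 9

9


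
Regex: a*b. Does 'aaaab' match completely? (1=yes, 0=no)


Pattern: a*b
String: 'aaaab'
Pattern requires: zero or more 'a's followed by exactly one 'b'
Found 4 leading 'a's
Remaining: 'b'
Remaining is exactly 'b' -> match
Result: 1

1


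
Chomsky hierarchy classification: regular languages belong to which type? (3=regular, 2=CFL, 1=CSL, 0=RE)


Chomsky hierarchy levels:
  Type 3: Regular (DFA/NFA/regex)
  Type 2: Context-free (PDA)
  Type 1: Context-sensitive
  Type 0: Recursively enumerable (TM)
'regular' corresponds to Type 3

3


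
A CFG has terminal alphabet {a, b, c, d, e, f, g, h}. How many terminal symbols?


Terminal symbols: a, b, c, d, e, f, g, h
Counting each: a (#1), b (#2), c (#3), d (#4), e (#5), f (#6), g (#7), h (#8)
Total = 8

8


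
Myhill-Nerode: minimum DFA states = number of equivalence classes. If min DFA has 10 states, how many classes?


Myhill-Nerode theorem:
Number of equivalence classes = number of states in minimal DFA
Minimal DFA states = 10
Therefore equivalence classes = 10

10


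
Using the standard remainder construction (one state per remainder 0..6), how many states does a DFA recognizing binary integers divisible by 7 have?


Divisibility by 7 is tracked via the remainder mod 7: 0, 1, ..., 6
The construction assigns one state to each remainder
Number of remainders = 7

7


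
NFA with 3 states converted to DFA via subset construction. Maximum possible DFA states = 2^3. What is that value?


NFA has 3 states
Subset construction: each DFA state = subset of NFA states
Maximum subsets = 2^3
2^3 = 8

8


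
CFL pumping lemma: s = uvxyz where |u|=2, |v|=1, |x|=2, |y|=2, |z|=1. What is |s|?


|s| = |u| + |v| + |x| + |y| + |z|
= 2 + 1 + 2 + 2 + 1
= 3 + 2 + 3
= 5 + 3
= 8

8


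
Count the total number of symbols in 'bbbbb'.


String: 'bbbbb'
Counting characters:
  'b' appears 5 time(s)
Total length = 0 + 5 = 5

5


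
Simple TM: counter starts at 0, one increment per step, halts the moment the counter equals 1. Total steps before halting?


Counter starts at 0. Counting sequence:
  Step 1: counter = 1
Counter reached 1 -> halt
Total steps = 1

1


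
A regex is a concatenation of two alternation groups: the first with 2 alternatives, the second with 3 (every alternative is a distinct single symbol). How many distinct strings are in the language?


First group: 2 alternatives
Second group: 3 alternatives
Concatenation: each choice from group 1 pairs with each from group 2
Total = 2 x 3 = 6

6


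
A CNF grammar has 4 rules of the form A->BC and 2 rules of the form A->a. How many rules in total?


CNF allows two rule forms:
  A -> BC (binary): 4 rules
  A -> a (terminal): 2 rules
Total = 4 + 2 = 6

6


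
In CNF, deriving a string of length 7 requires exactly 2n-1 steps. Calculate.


Chomsky Normal Form derivation:
String length n = 7
Each step either:
  - Splits a nonterminal into two (n-1 such steps)
  - Converts a nonterminal to terminal (n such steps)
Total = (n-1) + n = 2n - 1
= 2(7) - 1
= 14 - 1
= 13

13


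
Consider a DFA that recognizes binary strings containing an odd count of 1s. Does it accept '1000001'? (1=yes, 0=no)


DFA has 2 states: q_even (start, accept=no) and q_odd
Processing string '1000001' character by character:
  Position 0: read '1', 1-count=1 -> q_odd
  Position 1: read '0', 1-count=1 -> q_odd (no change)
  Position 2: read '0', 1-count=1 -> q_odd (no change)
  Position 3: read '0', 1-count=1 -> q_odd (no change)
  Position 4: read '0', 1-count=1 -> q_odd (no change)
  Position 5: read '0', 1-count=1 -> q_odd (no change)
  Position 6: read '1', 1-count=2 -> q_even
Final state: q_even, total 1s = 2 (even); the DFA requires an odd count -> reject

0


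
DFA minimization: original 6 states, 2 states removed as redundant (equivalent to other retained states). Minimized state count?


Original DFA: 6 states
Redundant states removed: 2
Minimized states = original - removed
= 6 - 2
= 4

4


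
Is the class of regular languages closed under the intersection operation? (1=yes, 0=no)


Regular languages are closed under:
- Union (DFA product construction)
- Intersection (DFA product construction)
- Complement (swap accept/reject states)
- Concatenation (NFA construction)
- Kleene star (NFA construction)
intersection is in this list
Therefore: closed

1


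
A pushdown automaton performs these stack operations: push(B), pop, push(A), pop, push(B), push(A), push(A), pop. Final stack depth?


Tracing stack operations:
  push(B) -> stack = [B], depth=1
  pop -> removed B, stack = [], depth=0
  push(A) -> stack = [A], depth=1
  pop -> removed A, stack = [], depth=0
  push(B) -> stack = [B], depth=1
  push(A) -> stack = [B,A], depth=2
  push(A) -> stack = [B,A,A], depth=3
  pop -> removed A, stack = [B,A], depth=2
Final depth = 2

2


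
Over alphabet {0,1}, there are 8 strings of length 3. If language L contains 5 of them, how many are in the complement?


Alphabet: {0,1}
String length: 3
Total strings of length 3 = 2^3 = 8
Strings in L = 5
Complement = total - |L|
= 8 - 5
= 3

3


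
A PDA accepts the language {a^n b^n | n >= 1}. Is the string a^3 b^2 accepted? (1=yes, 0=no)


Language requires equal numbers of a's and b's
PDA pushes for each 'a', pops for each 'b'
Number of a's = 3
Number of b's = 2
3 != 2 -> Reject

0


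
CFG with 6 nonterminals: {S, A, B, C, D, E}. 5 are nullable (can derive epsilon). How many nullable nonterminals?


Nonterminals: {S, A, B, C, D, E}
A nonterminal is nullable if it can derive epsilon
Counting nullable nonterminals: 5
Total nullable = 5

5


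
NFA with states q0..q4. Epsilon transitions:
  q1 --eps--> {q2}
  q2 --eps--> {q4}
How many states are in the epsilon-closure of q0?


Starting from q0
Initialize closure = {q0}
q0 has no outgoing epsilon transitions -> nothing to add
Final closure: {q0}
Size = 1

1


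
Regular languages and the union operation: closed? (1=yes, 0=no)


Regular languages are closed under all standard operations:
- Union: Yes (product construction)
- Intersection: Yes (product construction)
- Complement: Yes (swap accept/reject)
- Concatenation: Yes (NFA construction)
Operation: union -> Closed

1


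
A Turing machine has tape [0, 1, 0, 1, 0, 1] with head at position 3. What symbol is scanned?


Tape: [0, 1, 0, 1, 0, 1]
Positions: 0 1 2 3 4 5
Values:    0 1 0 1 0 1
Head at position 3
tape[3] = 1

1


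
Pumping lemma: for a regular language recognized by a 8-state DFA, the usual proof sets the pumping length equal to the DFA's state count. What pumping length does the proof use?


Pumping lemma for regular languages (standard proof):
Take p = |Q|, the number of DFA states.
Any string of length >= |Q| passes through |Q|+1 states while reading its first |Q| symbols,
so by pigeonhole some state repeats, giving the loop that can be pumped.
Here |Q| = 8
Therefore the proof uses p = 8

8


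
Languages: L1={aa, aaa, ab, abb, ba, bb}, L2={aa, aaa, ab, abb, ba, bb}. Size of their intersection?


L1 = {aa, aaa, ab, abb, ba, bb}
L2 = {aa, aaa, ab, abb, ba, bb}
Checking each string in L1 against L2:
  'aa': in L2? Yes
  'aaa': in L2? Yes
  'ab': in L2? Yes
  'abb': in L2? Yes
  'ba': in L2? Yes
  'bb': in L2? Yes
Intersection = {aa, aaa, ab, abb, ba, bb}
|L1 ∩ L2| = 6

6


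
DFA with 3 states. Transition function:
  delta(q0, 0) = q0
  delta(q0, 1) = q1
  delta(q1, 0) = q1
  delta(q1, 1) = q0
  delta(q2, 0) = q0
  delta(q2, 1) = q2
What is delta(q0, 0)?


Looking up transition function:
delta(q0, 0) in the table
Row: q0, Column: 0
Result: q0

q0


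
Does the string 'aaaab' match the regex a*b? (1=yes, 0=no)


Pattern: a*b
String: 'aaaab'
Pattern requires: zero or more 'a's followed by exactly one 'b'
Found 4 leading 'a's
Remaining: 'b'
Remaining is exactly 'b' -> match
Result: 1

1


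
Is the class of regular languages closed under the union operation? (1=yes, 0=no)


Regular languages are closed under:
- Union (DFA product construction)
- Intersection (DFA product construction)
- Complement (swap accept/reject states)
- Concatenation (NFA construction)
- Kleene star (NFA construction)
union is in this list
Therefore: closed

1


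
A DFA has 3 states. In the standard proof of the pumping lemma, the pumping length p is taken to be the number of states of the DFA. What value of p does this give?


Pumping lemma for regular languages (standard proof):
Take p = |Q|, the number of DFA states.
Any string of length >= |Q| passes through |Q|+1 states while reading its first |Q| symbols,
so by pigeonhole some state repeats, giving the loop that can be pumped.
Here |Q| = 3
Therefore the proof uses p = 3

3


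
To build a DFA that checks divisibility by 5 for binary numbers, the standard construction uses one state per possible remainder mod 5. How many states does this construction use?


Divisibility by 5 is tracked via the remainder mod 5: 0, 1, ..., 4
The construction assigns one state to each remainder
Number of remainders = 5

5


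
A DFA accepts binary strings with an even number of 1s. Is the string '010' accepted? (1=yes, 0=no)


DFA has 2 states: q_even (start, accept=yes) and q_odd
Processing string '010' character by character:
  Position 0: read '0', 1-count=0 -> q_even (no change)
  Position 1: read '1', 1-count=1 -> q_odd
  Position 2: read '0', 1-count=1 -> q_odd (no change)
Final state: q_odd, total 1s = 1 (odd); the DFA requires an even count -> reject

0


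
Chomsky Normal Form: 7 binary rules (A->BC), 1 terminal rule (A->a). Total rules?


CNF allows two rule forms:
  A -> BC (binary): 7 rules
  A -> a (terminal): 1 rule
Total = 7 + 1 = 8

8


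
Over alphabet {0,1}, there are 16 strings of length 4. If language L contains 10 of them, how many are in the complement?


Alphabet: {0,1}
String length: 4
Total strings of length 4 = 2^4 = 16
Strings in L = 10
Complement = total - |L|
= 16 - 10
= 6

6


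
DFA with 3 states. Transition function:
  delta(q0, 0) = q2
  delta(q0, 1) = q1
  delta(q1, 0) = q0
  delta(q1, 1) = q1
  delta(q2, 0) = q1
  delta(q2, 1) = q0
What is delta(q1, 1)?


Looking up transition function:
delta(q1, 1) in the table
Row: q1, Column: 1
Result: q1

q1


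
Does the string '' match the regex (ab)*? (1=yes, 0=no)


Pattern: (ab)*
String: ''
Pattern requires: zero or more repetitions of 'ab'
Pairs: []
All pairs are 'ab'? Yes
Result: 1

1


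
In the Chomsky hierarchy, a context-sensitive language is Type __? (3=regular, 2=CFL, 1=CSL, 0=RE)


Chomsky hierarchy levels:
  Type 3: Regular (DFA/NFA/regex)
  Type 2: Context-free (PDA)
  Type 1: Context-sensitive
  Type 0: Recursively enumerable (TM)
'context-sensitive' corresponds to Type 1

1


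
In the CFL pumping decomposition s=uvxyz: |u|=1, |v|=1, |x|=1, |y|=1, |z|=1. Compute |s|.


|s| = |u| + |v| + |x| + |y| + |z|
= 1 + 1 + 1 + 1 + 1
= 2 + 1 + 2
= 3 + 2
= 5

5


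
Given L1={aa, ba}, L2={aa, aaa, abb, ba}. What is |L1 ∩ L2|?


L1 = {aa, ba}
L2 = {aa, aaa, abb, ba}
Checking each string in L1 against L2:
  'aa': in L2? Yes
  'ba': in L2? Yes
Intersection = {aa, ba}
|L1 ∩ L2| = 2

2


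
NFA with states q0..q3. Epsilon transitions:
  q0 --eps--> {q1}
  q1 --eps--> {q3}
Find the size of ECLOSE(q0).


Starting from q0
Initialize closure = {q0}
Follow epsilon from q0 -> add q1
Follow epsilon from q1 -> add q3
Final closure: {q0, q1, q3}
Size = 3

3


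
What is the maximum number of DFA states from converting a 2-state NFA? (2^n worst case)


NFA has 2 states
Subset construction: each DFA state = subset of NFA states
Maximum subsets = 2^2
2^2 = 4

4


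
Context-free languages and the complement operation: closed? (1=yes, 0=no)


CFL closure properties:
  Closed under: union, concatenation, Kleene star
  NOT closed under: intersection, complement
Operation 'complement' is in not-closed list -> No (not closed)

0


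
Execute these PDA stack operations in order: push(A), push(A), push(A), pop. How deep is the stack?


Tracing stack operations:
  push(A) -> stack = [A], depth=1
  push(A) -> stack = [A,A], depth=2
  push(A) -> stack = [A,A,A], depth=3
  pop -> removed A, stack = [A,A], depth=2
Final depth = 2

2


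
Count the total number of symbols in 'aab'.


String: 'aab'
Counting characters:
  'a' appears 2 time(s)
  'b' appears 1 time(s)
Total length = 2 + 1 = 3

3


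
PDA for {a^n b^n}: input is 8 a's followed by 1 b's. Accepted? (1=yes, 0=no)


Language requires equal numbers of a's and b's
PDA pushes for each 'a', pops for each 'b'
Number of a's = 8
Number of b's = 1
8 != 1 -> Reject

0


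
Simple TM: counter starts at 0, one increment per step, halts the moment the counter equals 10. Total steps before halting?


Counter starts at 0. Counting sequence:
  Step 1: counter = 1
  Step 2: counter = 2
  Step 3: counter = 3
  Step 4: counter = 4
  Step 5: counter = 5
  Step 6: counter = 6
  ...
  Step 10: counter = 10
Counter reached 10 -> halt
Total steps = 10

10


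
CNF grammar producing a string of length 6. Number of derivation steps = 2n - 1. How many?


Chomsky Normal Form derivation:
String length n = 6
Each step either:
  - Splits a nonterminal into two (n-1 such steps)
  - Converts a nonterminal to terminal (n such steps)
Total = (n-1) + n = 2n - 1
= 2(6) - 1
= 12 - 1
= 11

11


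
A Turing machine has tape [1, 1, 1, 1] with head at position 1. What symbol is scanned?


Tape: [1, 1, 1, 1]
Positions: 0 1 2 3
Values:    1 1 1 1
Head at position 1
tape[1] = 1

1


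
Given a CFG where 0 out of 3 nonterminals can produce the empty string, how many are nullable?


Nonterminals: {S, A, B}
A nonterminal is nullable if it can derive epsilon
Counting nullable nonterminals: 0
Total nullable = 0

0


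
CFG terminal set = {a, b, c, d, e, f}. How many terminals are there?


Terminal symbols: a, b, c, d, e, f
Counting each: a (#1), b (#2), c (#3), d (#4), e (#5), f (#6)
Total = 6

6


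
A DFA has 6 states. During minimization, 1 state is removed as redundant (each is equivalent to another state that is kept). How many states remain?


Original DFA: 6 states
Redundant states removed: 1
Minimized states = original - removed
= 6 - 1
= 5

5


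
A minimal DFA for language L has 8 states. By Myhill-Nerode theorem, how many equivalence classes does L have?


Myhill-Nerode theorem:
Number of equivalence classes = number of states in minimal DFA
Minimal DFA states = 8
Therefore equivalence classes = 8

8


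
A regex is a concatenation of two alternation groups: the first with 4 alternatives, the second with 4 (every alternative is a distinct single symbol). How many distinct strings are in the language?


First group: 4 alternatives
Second group: 4 alternatives
Concatenation: each choice from group 1 pairs with each from group 2
Total = 4 x 4 = 16

16


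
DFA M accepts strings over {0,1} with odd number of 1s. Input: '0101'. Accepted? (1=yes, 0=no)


DFA has 2 states: q_even (start, accept=no) and q_odd
Processing string '0101' character by character:
  Position 0: read '0', 1-count=0 -> q_even (no change)
  Position 1: read '1', 1-count=1 -> q_odd
  Position 2: read '0', 1-count=1 -> q_odd (no change)
  Position 3: read '1', 1-count=2 -> q_even
Final state: q_even, total 1s = 2 (even); the DFA requires an odd count -> reject

0


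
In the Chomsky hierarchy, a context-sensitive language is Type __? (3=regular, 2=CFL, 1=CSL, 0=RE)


Chomsky hierarchy levels:
  Type 3: Regular (DFA/NFA/regex)
  Type 2: Context-free (PDA)
  Type 1: Context-sensitive
  Type 0: Recursively enumerable (TM)
'context-sensitive' corresponds to Type 1

1


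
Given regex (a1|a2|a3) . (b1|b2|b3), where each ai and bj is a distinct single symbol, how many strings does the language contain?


First group: 3 alternatives
Second group: 3 alternatives
Concatenation: each choice from group 1 pairs with each from group 2
Total = 3 x 3 = 9

9


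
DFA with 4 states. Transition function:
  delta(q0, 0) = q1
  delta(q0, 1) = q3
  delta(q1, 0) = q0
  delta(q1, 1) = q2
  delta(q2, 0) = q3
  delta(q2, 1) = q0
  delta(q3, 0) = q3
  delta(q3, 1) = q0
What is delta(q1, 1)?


Looking up transition function:
delta(q1, 1) in the table
Row: q1, Column: 1
Result: q2

q2


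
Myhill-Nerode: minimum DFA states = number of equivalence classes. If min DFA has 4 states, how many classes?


Myhill-Nerode theorem:
Number of equivalence classes = number of states in minimal DFA
Minimal DFA states = 4
Therefore equivalence classes = 4

4


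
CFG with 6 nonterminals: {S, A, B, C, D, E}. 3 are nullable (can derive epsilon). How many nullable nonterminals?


Nonterminals: {S, A, B, C, D, E}
A nonterminal is nullable if it can derive epsilon
Counting nullable nonterminals: 3
Total nullable = 3

3


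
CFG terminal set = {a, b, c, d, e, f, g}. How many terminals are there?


Terminal symbols: a, b, c, d, e, f, g
Counting each: a (#1), b (#2), c (#3), d (#4), e (#5), f (#6), g (#7)
Total = 7

7


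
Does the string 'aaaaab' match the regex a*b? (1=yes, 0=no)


Pattern: a*b
String: 'aaaaab'
Pattern requires: zero or more 'a's followed by exactly one 'b'
Found 5 leading 'a's
Remaining: 'b'
Remaining is exactly 'b' -> match
Result: 1

1


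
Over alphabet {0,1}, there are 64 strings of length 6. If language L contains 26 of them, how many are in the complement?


Alphabet: {0,1}
String length: 6
Total strings of length 6 = 2^6 = 64
Strings in L = 26
Complement = total - |L|
= 64 - 26
= 38

38


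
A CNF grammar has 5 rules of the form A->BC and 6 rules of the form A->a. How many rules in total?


CNF allows two rule forms:
  A -> BC (binary): 5 rules
  A -> a (terminal): 6 rules
Total = 5 + 6 = 11

11


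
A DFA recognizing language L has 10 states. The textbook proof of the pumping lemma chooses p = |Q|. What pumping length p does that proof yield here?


Pumping lemma for regular languages (standard proof):
Take p = |Q|, the number of DFA states.
Any string of length >= |Q| passes through |Q|+1 states while reading its first |Q| symbols,
so by pigeonhole some state repeats, giving the loop that can be pumped.
Here |Q| = 10
Therefore the proof uses p = 10

10


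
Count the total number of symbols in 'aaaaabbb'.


String: 'aaaaabbb'
Counting characters:
  'a' appears 5 time(s)
  'b' appears 3 time(s)
Total length = 5 + 3 = 8

8


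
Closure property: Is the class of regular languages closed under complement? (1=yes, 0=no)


Regular languages are closed under all standard operations:
- Union: Yes (product construction)
- Intersection: Yes (product construction)
- Complement: Yes (swap accept/reject)
- Concatenation: Yes (NFA construction)
Operation: complement -> Closed

1


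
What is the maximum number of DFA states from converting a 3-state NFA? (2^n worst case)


NFA has 3 states
Subset construction: each DFA state = subset of NFA states
Maximum subsets = 2^3
2^3 = 8

8


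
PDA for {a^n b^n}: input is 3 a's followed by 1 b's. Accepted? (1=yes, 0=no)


Language requires equal numbers of a's and b's
PDA pushes for each 'a', pops for each 'b'
Number of a's = 3
Number of b's = 1
3 != 1 -> Reject

0


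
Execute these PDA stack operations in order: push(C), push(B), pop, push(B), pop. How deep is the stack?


Tracing stack operations:
  push(C) -> stack = [C], depth=1
  push(B) -> stack = [C,B], depth=2
  pop -> removed B, stack = [C], depth=1
  push(B) -> stack = [C,B], depth=2
  pop -> removed B, stack = [C], depth=1
Final depth = 1

1


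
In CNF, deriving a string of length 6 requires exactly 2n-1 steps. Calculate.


Chomsky Normal Form derivation:
String length n = 6
Each step either:
  - Splits a nonterminal into two (n-1 such steps)
  - Converts a nonterminal to terminal (n such steps)
Total = (n-1) + n = 2n - 1
= 2(6) - 1
= 12 - 1
= 11

11


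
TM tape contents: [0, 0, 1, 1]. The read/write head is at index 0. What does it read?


Tape: [0, 0, 1, 1]
Positions: 0 1 2 3
Values:    0 0 1 1
Head at position 0
tape[0] = 0

0


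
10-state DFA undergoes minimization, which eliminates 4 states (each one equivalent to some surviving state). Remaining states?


Original DFA: 10 states
Redundant states removed: 4
Minimized states = original - removed
= 10 - 4
= 6

6


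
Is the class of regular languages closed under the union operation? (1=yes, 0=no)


Regular languages are closed under:
- Union (DFA product construction)
- Intersection (DFA product construction)
- Complement (swap accept/reject states)
- Concatenation (NFA construction)
- Kleene star (NFA construction)
union is in this list
Therefore: closed

1


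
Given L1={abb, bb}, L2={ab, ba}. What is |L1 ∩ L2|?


L1 = {abb, bb}
L2 = {ab, ba}
Checking each string in L1 against L2:
  'abb': in L2? No
  'bb': in L2? No
Intersection = {}
|L1 ∩ L2| = 0

0


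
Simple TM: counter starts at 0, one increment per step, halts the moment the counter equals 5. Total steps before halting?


Counter starts at 0. Counting sequence:
  Step 1: counter = 1
  Step 2: counter = 2
  Step 3: counter = 3
  Step 4: counter = 4
  Step 5: counter = 5
Counter reached 5 -> halt
Total steps = 5

5


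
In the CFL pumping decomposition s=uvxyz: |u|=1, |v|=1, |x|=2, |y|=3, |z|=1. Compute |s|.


|s| = |u| + |v| + |x| + |y| + |z|
= 1 + 1 + 2 + 3 + 1
= 2 + 2 + 4
= 4 + 4
= 8

8


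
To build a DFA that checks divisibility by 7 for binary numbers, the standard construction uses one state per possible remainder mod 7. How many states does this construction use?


Divisibility by 7 is tracked via the remainder mod 7: 0, 1, ..., 6
The construction assigns one state to each remainder
Number of remainders = 7

7


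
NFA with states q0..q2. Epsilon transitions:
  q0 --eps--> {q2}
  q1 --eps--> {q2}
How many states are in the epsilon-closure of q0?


Starting from q0
Initialize closure = {q0}
Follow epsilon from q0 -> add q2
Final closure: {q0, q2}
Size = 2

2


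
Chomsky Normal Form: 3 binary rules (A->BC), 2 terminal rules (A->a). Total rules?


CNF allows two rule forms:
  A -> BC (binary): 3 rules
  A -> a (terminal): 2 rules
Total = 3 + 2 = 5

5


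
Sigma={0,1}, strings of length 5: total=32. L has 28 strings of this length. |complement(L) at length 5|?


Alphabet: {0,1}
String length: 5
Total strings of length 5 = 2^5 = 32
Strings in L = 28
Complement = total - |L|
= 32 - 28
= 4

4


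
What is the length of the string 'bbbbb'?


String: 'bbbbb'
Counting characters:
  'b' appears 5 time(s)
Total length = 0 + 5 = 5

5


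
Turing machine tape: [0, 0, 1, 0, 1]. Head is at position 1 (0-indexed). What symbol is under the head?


Tape: [0, 0, 1, 0, 1]
Positions: 0 1 2 3 4
Values:    0 0 1 0 1
Head at position 1
tape[1] = 0

0


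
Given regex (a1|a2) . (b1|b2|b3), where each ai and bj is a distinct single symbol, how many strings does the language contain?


First group: 2 alternatives
Second group: 3 alternatives
Concatenation: each choice from group 1 pairs with each from group 2
Total = 2 x 3 = 6

6


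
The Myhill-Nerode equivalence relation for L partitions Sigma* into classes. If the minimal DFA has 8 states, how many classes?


Myhill-Nerode theorem:
Number of equivalence classes = number of states in minimal DFA
Minimal DFA states = 8
Therefore equivalence classes = 8

8


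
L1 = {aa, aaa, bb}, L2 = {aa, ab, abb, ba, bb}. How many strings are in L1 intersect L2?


L1 = {aa, aaa, bb}
L2 = {aa, ab, abb, ba, bb}
Checking each string in L1 against L2:
  'aa': in L2? Yes
  'aaa': in L2? No
  'bb': in L2? Yes
Intersection = {aa, bb}
|L1 ∩ L2| = 2

2


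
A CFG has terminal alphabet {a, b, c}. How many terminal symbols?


Terminal symbols: a, b, c
Counting each: a (#1), b (#2), c (#3)
Total = 3

3


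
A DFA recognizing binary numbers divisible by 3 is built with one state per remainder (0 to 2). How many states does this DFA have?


Divisibility by 3 is tracked via the remainder mod 3: 0, 1, ..., 2
The construction assigns one state to each remainder
Number of remainders = 3

3


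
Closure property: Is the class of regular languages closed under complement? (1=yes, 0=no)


Regular languages are closed under all standard operations:
- Union: Yes (product construction)
- Intersection: Yes (product construction)
- Complement: Yes (swap accept/reject)
- Concatenation: Yes (NFA construction)
Operation: complement -> Closed

1


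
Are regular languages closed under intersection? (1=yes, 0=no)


Regular languages are closed under:
- Union (DFA product construction)
- Intersection (DFA product construction)
- Complement (swap accept/reject states)
- Concatenation (NFA construction)
- Kleene star (NFA construction)
intersection is in this list
Therefore: closed

1


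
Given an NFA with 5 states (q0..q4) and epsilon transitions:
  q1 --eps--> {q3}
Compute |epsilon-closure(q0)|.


Starting from q0
Initialize closure = {q0}
q0 has no outgoing epsilon transitions -> nothing to add
Final closure: {q0}
Size = 1

1


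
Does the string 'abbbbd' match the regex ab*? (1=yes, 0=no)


Pattern: ab*
String: 'abbbbd'
Pattern requires: exactly one 'a' followed by zero or more 'b's
First char is 'a' -> OK
Rest 'bbbbd': all b's? No
Result: 0

0


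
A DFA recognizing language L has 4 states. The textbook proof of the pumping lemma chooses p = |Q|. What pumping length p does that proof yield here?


Pumping lemma for regular languages (standard proof):
Take p = |Q|, the number of DFA states.
Any string of length >= |Q| passes through |Q|+1 states while reading its first |Q| symbols,
so by pigeonhole some state repeats, giving the loop that can be pumped.
Here |Q| = 4
Therefore the proof uses p = 4

4


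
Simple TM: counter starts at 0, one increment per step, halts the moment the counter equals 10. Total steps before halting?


Counter starts at 0. Counting sequence:
  Step 1: counter = 1
  Step 2: counter = 2
  Step 3: counter = 3
  Step 4: counter = 4
  Step 5: counter = 5
  Step 6: counter = 6
  ...
  Step 10: counter = 10
Counter reached 10 -> halt
Total steps = 10

10


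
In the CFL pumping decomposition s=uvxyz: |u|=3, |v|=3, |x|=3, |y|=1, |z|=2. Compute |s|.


|s| = |u| + |v| + |x| + |y| + |z|
= 3 + 3 + 3 + 1 + 2
= 6 + 3 + 3
= 9 + 3
= 12

12


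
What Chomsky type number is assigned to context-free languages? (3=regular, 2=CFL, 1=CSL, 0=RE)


Chomsky hierarchy levels:
  Type 3: Regular (DFA/NFA/regex)
  Type 2: Context-free (PDA)
  Type 1: Context-sensitive
  Type 0: Recursively enumerable (TM)
'context-free' corresponds to Type 2

2


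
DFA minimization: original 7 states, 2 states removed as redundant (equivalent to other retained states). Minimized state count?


Original DFA: 7 states
Redundant states removed: 2
Minimized states = original - removed
= 7 - 2
= 5

5


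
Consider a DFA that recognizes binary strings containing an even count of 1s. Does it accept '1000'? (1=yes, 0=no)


DFA has 2 states: q_even (start, accept=yes) and q_odd
Processing string '1000' character by character:
  Position 0: read '1', 1-count=1 -> q_odd
  Position 1: read '0', 1-count=1 -> q_odd (no change)
  Position 2: read '0', 1-count=1 -> q_odd (no change)
  Position 3: read '0', 1-count=1 -> q_odd (no change)
Final state: q_odd, total 1s = 1 (odd); the DFA requires an even count -> reject

0


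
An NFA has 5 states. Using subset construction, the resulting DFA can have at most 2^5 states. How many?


NFA has 5 states
Subset construction: each DFA state = subset of NFA states
Maximum subsets = 2^5
2^5 = 32

32


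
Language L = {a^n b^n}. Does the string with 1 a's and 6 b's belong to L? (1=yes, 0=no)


Language requires equal numbers of a's and b's
PDA pushes for each 'a', pops for each 'b'
Number of a's = 1
Number of b's = 6
1 != 6 -> Reject

0


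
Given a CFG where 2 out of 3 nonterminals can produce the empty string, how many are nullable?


Nonterminals: {S, A, B}
A nonterminal is nullable if it can derive epsilon
Counting nullable nonterminals: 2
Total nullable = 2

2


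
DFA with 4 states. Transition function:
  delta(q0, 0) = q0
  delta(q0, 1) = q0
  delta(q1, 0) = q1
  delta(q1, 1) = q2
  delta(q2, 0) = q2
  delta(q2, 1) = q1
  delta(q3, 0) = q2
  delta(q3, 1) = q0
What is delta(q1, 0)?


Looking up transition function:
delta(q1, 0) in the table
Row: q1, Column: 0
Result: q1

q1


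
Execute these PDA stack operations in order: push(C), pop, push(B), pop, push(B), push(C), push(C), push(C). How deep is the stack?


Tracing stack operations:
  push(C) -> stack = [C], depth=1
  pop -> removed C, stack = [], depth=0
  push(B) -> stack = [B], depth=1
  pop -> removed B, stack = [], depth=0
  push(B) -> stack = [B], depth=1
  push(C) -> stack = [B,C], depth=2
  push(C) -> stack = [B,C,C], depth=3
  push(C) -> stack = [B,C,C,C], depth=4
Final depth = 4

4
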